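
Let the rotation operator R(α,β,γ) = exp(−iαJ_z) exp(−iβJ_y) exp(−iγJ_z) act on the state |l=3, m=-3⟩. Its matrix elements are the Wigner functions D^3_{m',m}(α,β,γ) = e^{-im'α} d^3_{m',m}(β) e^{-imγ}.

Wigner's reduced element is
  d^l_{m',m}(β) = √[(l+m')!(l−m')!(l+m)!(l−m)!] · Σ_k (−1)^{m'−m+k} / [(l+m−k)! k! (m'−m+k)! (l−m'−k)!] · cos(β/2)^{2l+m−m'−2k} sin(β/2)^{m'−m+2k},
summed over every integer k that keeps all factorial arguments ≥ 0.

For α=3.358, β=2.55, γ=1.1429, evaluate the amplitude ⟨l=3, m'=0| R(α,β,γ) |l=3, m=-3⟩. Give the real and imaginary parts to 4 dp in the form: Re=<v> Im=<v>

First d^3_{0,-3}(β=2.55), then the phase factors e^{-i(0)α} and e^{-i(-3)γ}:
c=cos(2.55/2)=0.291502, s=sin(2.55/2)=0.956570; N=√[6·6·1·720]=160.996894
The bounds max(0,m−m')=0 and min(l+m,l−m')=0 give 1 term
  k=0: (−1)^3·160.9969/(36)·0.2915^3·0.9566^3 = -0.096959
d^3_{0,-3}(2.55) = -0.096959
Attach z-rotation phases: D = e^{-i(0)(3.358)}·(-0.096959)·e^{-i(-3)(1.1429)} = +0.092990+0.027457i

Re=0.0930 Im=0.0275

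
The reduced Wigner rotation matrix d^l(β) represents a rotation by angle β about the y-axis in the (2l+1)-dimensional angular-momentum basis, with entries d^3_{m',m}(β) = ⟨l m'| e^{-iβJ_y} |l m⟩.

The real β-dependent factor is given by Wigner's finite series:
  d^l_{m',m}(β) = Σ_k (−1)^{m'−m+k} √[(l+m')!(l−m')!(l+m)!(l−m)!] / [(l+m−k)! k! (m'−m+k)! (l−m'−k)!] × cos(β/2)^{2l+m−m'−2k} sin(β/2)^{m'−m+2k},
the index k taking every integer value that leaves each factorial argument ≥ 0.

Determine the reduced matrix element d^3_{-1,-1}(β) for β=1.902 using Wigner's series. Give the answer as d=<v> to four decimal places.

d=0.3237

d^3_{-1,-1}(β=1.902) via Wigner's sum:
With c≡cos(β/2)=0.580869 and s≡sin(β/2)=0.813997, N=[2·24·2·24]^{1/2}=48.000000
k: max(0,(-1)−(-1))=0 … min(3+(-1),3−(-1))=2
  k=0: (−1)^0·48.0000/(48)·0.5809^6·0.8140^0 = +0.038412
  k=1: (−1)^1·48.0000/(6)·0.5809^4·0.8140^2 = -0.603461
  k=2: (−1)^2·48.0000/(8)·0.5809^2·0.8140^4 = +0.888790
d^3_{-1,-1}(1.902) = +0.038412 -0.603461 +0.888790 = +0.323741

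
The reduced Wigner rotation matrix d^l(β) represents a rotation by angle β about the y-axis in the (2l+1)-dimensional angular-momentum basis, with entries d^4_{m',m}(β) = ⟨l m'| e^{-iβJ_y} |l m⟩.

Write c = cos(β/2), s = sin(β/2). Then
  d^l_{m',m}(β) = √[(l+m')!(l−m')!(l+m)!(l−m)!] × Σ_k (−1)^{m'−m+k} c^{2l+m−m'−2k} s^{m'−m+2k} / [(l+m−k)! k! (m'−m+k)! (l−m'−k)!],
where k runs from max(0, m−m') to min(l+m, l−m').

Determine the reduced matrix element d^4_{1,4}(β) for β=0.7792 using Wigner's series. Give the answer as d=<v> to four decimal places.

d^4_{1,4}(β=0.7792) via Wigner's sum:
c=cos(0.7792/2)=0.925061, s=sin(0.7792/2)=0.379818; N=√[120·6·40320·1]=5387.986637
The bounds max(0,m−m')=3 and min(l+m,l−m')=3 give 1 term
  k=3: (−1)^0·5387.9866/(720)·0.9251^5·0.3798^3 = +0.277763
d^4_{1,4}(0.7792) = +0.277763

d=0.2778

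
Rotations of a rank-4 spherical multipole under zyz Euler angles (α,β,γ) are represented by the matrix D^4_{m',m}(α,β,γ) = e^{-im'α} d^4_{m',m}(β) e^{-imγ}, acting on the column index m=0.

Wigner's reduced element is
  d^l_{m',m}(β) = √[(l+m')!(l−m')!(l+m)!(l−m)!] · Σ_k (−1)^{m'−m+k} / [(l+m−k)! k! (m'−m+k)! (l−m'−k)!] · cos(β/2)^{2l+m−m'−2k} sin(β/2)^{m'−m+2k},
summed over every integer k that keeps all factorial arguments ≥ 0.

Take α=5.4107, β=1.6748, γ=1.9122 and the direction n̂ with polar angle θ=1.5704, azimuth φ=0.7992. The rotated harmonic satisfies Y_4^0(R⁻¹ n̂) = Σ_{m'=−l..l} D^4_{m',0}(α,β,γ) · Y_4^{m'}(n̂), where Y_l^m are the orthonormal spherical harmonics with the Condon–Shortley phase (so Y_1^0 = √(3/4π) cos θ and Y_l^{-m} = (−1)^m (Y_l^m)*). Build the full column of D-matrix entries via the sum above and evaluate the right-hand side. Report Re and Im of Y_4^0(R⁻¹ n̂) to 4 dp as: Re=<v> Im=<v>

Need the full column D^4_{m',0} for m'=−4..4 at α=5.4107, β=1.6748, γ=1.9122.
cos(β/2)=0.669397, sin(β/2)=0.742905
d^4_{-4,0}: single k=4 term ⇒ +0.511702;  D = -0.480968+0.174667i
d^4_{-3,0}: k∈[3..4] ⇒ +0.652051 -0.803122 = -0.151071;  D = +0.130790+0.075606i
d^4_{-2,0}: k∈[2..4] ⇒ +0.471074 -1.547240 +0.714642 = -0.361524;  D = +0.062650+0.356054i
d^4_{-1,0}: k∈[1..4] ⇒ +0.200094 -1.478714 +1.821310 -0.373880 = +0.168810;  D = +0.108532-0.129296i
d^4_{0,0}: k∈[0..4] ⇒ +0.040315 -0.794489 +2.201761 -1.205279 +0.092783 = +0.335091;  D = +0.335091+0.000000i
d^4_{1,0}: k∈[0..3] ⇒ -0.200094 +1.478714 -1.821310 +0.373880 = -0.168810;  D = -0.108532-0.129296i
d^4_{2,0}: k∈[0..2] ⇒ +0.471074 -1.547240 +0.714642 = -0.361524;  D = +0.062650-0.356054i
d^4_{3,0}: k∈[0..1] ⇒ -0.652051 +0.803122 = +0.151071;  D = -0.130790+0.075606i
d^4_{4,0}: single k=0 term ⇒ +0.511702;  D = -0.480968-0.174667i
Y_4^{m'}(θ=1.5704,φ=0.7992) and Σ D·Y over m':
  (-0.4810+0.1747i)·(-0.4419+0.0244i)  (+0.1308+0.0756i)·(-0.0004-0.0003i)  (+0.0627+0.3561i)·(+0.0092+0.3344i)  (+0.1085-0.1293i)·(-0.0004+0.0004i)  (+0.3351+0.0000i)·(+0.3174+0.0000i)  (-0.1085-0.1293i)·(+0.0004+0.0004i)  (+0.0627-0.3561i)·(+0.0092-0.3344i)  (-0.1308+0.0756i)·(+0.0004-0.0003i)  (-0.4810-0.1747i)·(-0.4419-0.0244i)
Y_4^0(R⁻¹ n̂) = +0.285858+0.000000i

Re=0.2859 Im=0.0000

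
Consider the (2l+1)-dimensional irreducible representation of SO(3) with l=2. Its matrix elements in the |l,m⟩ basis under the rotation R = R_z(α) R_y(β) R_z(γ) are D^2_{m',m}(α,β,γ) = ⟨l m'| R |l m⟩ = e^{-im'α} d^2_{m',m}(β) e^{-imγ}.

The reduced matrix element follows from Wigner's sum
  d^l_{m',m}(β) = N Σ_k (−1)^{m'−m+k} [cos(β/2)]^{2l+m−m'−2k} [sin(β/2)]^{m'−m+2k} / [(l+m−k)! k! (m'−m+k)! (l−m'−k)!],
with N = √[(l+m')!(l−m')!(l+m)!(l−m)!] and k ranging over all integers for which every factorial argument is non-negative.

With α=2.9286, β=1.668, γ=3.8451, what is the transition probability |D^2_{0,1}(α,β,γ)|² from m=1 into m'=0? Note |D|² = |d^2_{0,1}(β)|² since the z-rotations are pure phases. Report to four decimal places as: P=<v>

D^2_{0,1}(2.9286,1.668,3.8451) = e^{-i·0·2.9286}·d^2_{0,1}(1.668)·e^{-i·1·3.8451}. Compute d first:
With c≡cos(β/2)=0.671919 and s≡sin(β/2)=0.740625, N=[2·2·6·1]^{1/2}=4.898979
Admissible k: 1..2 (factorial args all ≥0)
  k=1: (−1)^0·4.8990/(2)·0.6719^3·0.7406^1 = +0.550331
  k=2: (−1)^1·4.8990/(2)·0.6719^1·0.7406^3 = -0.668632
d^2_{0,1}(1.668) = +0.550331 -0.668632 = -0.118301
|D^2_{0,1}|² = |d^2_{0,1}(β)|² = (-0.118301)² = 0.013995 (the z-rotation phases have unit modulus)

P=0.0140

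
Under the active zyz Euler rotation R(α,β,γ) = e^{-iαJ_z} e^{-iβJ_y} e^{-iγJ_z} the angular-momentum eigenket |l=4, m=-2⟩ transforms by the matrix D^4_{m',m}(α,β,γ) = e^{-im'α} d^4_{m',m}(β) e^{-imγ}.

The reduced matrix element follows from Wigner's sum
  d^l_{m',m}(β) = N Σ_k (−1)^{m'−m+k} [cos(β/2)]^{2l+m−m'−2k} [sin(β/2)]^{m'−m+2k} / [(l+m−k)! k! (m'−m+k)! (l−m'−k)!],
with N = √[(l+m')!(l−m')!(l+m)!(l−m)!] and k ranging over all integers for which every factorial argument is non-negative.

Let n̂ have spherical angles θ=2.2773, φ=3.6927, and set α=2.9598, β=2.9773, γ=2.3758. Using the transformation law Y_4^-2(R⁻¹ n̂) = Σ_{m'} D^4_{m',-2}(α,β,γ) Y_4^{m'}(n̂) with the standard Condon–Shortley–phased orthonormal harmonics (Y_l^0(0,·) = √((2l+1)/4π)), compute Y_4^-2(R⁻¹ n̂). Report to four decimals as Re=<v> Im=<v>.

Need the full column D^4_{m',-2} for m'=−4..4 at α=2.9598, β=2.9773, γ=2.3758.
cos(β/2)=0.082054, sin(β/2)=0.996628
d^4_{-4,-2}: single k=2 term ⇒ +0.000002;  D = -0.000001-0.000001i
d^4_{-3,-2}: k∈[1..2] ⇒ +0.000000 -0.000041 = -0.000041;  D = -0.000020-0.000036i
d^4_{-2,-2}: k∈[0..2] ⇒ +0.000000 -0.000004 +0.000671 = +0.000667;  D = -0.000213-0.000632i
d^4_{-1,-2}: k∈[0..2] ⇒ -0.000000 +0.000078 -0.007682 = -0.007604;  D = -0.001081-0.007527i
d^4_{0,-2}: k∈[0..2] ⇒ +0.000003 -0.001131 +0.062592 = +0.061463;  D = +0.002409-0.061416i
d^4_{1,-2}: k∈[0..2] ⇒ -0.000052 +0.011523 -0.339991 = -0.328520;  D = +0.072014-0.320529i
d^4_{2,-2}: k∈[0..2] ⇒ +0.000671 -0.079173 +0.973339 = +0.894837;  D = +0.350769-0.823222i
d^4_{3,-2}: k∈[0..1] ⇒ -0.006097 +0.299844 = +0.293746;  D = -0.162106+0.244966i
d^4_{4,-2}: single k=0 term ⇒ +0.034912;  D = +0.024213-0.025152i
Y_4^{m'}(θ=2.2773,φ=3.6927) and Σ D·Y over m':
  (-0.0000-0.0000i)·(-0.0877-0.1194i)  (-0.0000-0.0000i)·(-0.0295-0.3564i)  (-0.0002-0.0006i)·(+0.1704-0.3367i)  (-0.0011-0.0075i)·(-0.0099+0.0061i)  (+0.0024-0.0614i)·(-0.3625+0.0000i)  (+0.0720-0.3205i)·(+0.0099+0.0061i)  (+0.3508-0.8232i)·(+0.1704+0.3367i)  (-0.1621+0.2450i)·(+0.0295-0.3564i)  (+0.0242-0.0252i)·(-0.0877+0.1194i)
Y_4^-2(R⁻¹ n̂) = +0.421993+0.067443i

Re=0.4220 Im=0.0674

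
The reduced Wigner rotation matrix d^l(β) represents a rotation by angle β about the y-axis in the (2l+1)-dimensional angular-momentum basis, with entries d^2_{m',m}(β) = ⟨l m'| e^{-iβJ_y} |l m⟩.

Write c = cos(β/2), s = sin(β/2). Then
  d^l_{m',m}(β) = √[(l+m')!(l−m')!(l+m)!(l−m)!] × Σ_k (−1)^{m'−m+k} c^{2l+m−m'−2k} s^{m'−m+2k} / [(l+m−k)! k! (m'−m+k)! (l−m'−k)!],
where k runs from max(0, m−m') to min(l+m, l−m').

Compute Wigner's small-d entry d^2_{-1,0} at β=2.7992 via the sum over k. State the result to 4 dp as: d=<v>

d=-0.3873

d^2_{-1,0}(β=2.7992) via Wigner's sum:
c=cos(2.7992/2)=0.170361, s=sin(2.7992/2)=0.985382; N=√[1·6·2·2]=4.898979
Admissible k: 1..2 (factorial args all ≥0)
  k=1: (−1)^0·4.8990/(2)·0.1704^3·0.9854^1 = +0.011934
  k=2: (−1)^1·4.8990/(2)·0.1704^1·0.9854^3 = -0.399264
d^2_{-1,0}(2.7992) = +0.011934 -0.399264 = -0.387330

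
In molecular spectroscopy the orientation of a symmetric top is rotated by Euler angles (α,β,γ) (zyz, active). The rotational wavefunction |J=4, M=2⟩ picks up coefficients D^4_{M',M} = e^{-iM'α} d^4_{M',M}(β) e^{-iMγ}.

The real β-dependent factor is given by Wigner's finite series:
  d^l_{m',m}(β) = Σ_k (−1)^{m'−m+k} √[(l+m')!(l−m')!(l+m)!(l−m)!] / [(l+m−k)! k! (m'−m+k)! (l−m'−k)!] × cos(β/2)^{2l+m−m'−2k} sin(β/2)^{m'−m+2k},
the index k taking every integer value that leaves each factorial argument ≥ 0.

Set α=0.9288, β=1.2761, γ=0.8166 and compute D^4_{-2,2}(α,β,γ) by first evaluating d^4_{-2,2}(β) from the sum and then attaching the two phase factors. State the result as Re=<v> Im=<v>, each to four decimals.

Re=0.4447 Im=0.1015

Split into d^4_{-2,2}(β=1.2761) × two z-phases.
c=cos(1.2761/2)=0.803259, s=sin(1.2761/2)=0.595630; N=√[2·720·720·2]=1440.000000
The bounds max(0,m−m')=4 and min(l+m,l−m')=6 give 3 terms
  k=4: (−1)^0·1440.0000/(96)·0.8033^4·0.5956^4 = +0.785995
  k=5: (−1)^1·1440.0000/(120)·0.8033^2·0.5956^6 = -0.345742
  k=6: (−1)^2·1440.0000/(1440)·0.8033^0·0.5956^8 = +0.015842
d^4_{-2,2}(1.2761) = +0.785995 -0.345742 +0.015842 = +0.456095
D = (-0.282888+0.959153i)·(+0.456095)·(-0.062363-0.998054i) = +0.444660+0.101491i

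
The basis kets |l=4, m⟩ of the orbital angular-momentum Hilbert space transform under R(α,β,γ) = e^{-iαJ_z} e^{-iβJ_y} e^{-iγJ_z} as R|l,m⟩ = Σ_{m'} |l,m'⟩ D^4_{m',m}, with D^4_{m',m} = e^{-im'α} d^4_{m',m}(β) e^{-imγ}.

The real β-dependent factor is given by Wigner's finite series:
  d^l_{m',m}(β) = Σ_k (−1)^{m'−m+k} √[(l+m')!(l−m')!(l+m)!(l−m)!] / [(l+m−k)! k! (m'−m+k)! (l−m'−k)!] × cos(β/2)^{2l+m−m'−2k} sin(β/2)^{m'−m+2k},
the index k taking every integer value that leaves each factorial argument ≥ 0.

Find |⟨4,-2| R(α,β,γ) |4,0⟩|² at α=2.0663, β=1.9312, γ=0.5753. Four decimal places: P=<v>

P=0.0020

Split into d^4_{-2,0}(β=1.9312) × two z-phases.
c=cos(1.9312/2)=0.568924, s=sin(1.9312/2)=0.822390; N=√[2·720·24·24]=910.735966
Admissible k: 2..4 (factorial args all ≥0)
  k=2: (−1)^0·910.7360/(96)·0.5689^6·0.8224^2 = +0.217571
  k=3: (−1)^1·910.7360/(36)·0.5689^4·0.8224^4 = -1.212321
  k=4: (−1)^2·910.7360/(96)·0.5689^2·0.8224^6 = +0.949943
d^4_{-2,0}(1.9312) = +0.217571 -1.212321 +0.949943 = -0.044808
|D^4_{-2,0}|² = |d^4_{-2,0}(β)|² = (-0.044808)² = 0.002008 (the z-rotation phases have unit modulus)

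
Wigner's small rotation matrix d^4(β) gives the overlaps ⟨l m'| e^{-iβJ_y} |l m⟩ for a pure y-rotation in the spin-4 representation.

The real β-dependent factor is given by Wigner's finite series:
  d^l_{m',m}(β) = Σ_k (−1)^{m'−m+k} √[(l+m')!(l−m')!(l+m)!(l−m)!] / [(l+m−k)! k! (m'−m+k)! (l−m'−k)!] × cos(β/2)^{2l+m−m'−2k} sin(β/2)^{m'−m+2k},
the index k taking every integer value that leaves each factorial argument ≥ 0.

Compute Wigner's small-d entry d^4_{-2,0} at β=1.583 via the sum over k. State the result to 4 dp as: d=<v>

d^4_{-2,0}(β=1.583) via Wigner's sum:
Half-angle: c=0.702779, s=0.711408. N=√(2·720·24·24)=910.735966
The bounds max(0,m−m')=2 and min(l+m,l−m')=4 give 3 terms
  k=2: (−1)^0·910.7360/(96)·0.7028^6·0.7114^2 = +0.578458
  k=3: (−1)^1·910.7360/(36)·0.7028^4·0.7114^4 = -1.580668
  k=4: (−1)^2·910.7360/(96)·0.7028^2·0.7114^6 = +0.607396
d^4_{-2,0}(1.583) = +0.578458 -1.580668 +0.607396 = -0.394814

d=-0.3948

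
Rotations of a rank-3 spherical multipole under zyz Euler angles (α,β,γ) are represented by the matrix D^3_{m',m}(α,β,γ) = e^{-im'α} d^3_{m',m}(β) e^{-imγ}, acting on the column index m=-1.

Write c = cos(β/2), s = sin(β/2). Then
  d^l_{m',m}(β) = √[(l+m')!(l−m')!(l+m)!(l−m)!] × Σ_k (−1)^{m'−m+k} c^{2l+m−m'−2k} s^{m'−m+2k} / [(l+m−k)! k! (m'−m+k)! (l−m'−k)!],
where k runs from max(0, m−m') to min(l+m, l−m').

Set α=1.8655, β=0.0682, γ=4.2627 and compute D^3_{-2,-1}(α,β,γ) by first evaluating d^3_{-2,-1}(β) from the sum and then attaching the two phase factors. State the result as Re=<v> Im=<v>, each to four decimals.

Re=-0.0149 Im=0.1062

First d^3_{-2,-1}(β=0.0682), then the phase factors e^{-i(-2)α} and e^{-i(-1)γ}:
Half-angle: c=0.999419, s=0.034093. N=√(1·120·2·24)=75.894664
k: max(0,(-1)−(-2))=1 … min(3+(-1),3−(-2))=2
  k=1: (−1)^0·75.8947/(24)·0.9994^5·0.0341^1 = +0.107500
  k=2: (−1)^1·75.8947/(12)·0.9994^3·0.0341^3 = -0.000250
d^3_{-2,-1}(0.0682) = +0.107500 -0.000250 = +0.107250
Attach z-rotation phases: D = e^{-i(-2)(1.8655)}·(+0.107250)·e^{-i(-1)(4.2627)} = -0.014936+0.106204i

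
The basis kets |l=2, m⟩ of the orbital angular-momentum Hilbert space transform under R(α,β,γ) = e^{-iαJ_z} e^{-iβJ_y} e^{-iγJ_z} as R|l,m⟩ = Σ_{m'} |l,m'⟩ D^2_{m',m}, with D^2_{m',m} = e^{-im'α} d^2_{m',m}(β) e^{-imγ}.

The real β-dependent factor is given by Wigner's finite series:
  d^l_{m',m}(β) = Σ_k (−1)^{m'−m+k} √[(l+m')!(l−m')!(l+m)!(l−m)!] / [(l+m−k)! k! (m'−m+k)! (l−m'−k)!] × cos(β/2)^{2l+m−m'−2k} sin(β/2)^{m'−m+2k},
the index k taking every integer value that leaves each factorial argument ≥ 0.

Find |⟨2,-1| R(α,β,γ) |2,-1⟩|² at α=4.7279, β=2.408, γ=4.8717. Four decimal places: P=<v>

P=0.1022

First d^2_{-1,-1}(β=2.408), then the phase factors e^{-i(-1)α} and e^{-i(-1)γ}:
Half-angle: c=0.358627, s=0.933481. N=√(1·6·1·6)=6.000000
The bounds max(0,m−m')=0 and min(l+m,l−m')=1 give 2 terms
  k=0: (−1)^0·6.0000/(6)·0.3586^4·0.9335^0 = +0.016541
  k=1: (−1)^1·6.0000/(2)·0.3586^2·0.9335^2 = -0.336215
d^2_{-1,-1}(2.408) = +0.016541 -0.336215 = -0.319674
|D^2_{-1,-1}|² = |d^2_{-1,-1}(β)|² = (-0.319674)² = 0.102191 (the z-rotation phases have unit modulus)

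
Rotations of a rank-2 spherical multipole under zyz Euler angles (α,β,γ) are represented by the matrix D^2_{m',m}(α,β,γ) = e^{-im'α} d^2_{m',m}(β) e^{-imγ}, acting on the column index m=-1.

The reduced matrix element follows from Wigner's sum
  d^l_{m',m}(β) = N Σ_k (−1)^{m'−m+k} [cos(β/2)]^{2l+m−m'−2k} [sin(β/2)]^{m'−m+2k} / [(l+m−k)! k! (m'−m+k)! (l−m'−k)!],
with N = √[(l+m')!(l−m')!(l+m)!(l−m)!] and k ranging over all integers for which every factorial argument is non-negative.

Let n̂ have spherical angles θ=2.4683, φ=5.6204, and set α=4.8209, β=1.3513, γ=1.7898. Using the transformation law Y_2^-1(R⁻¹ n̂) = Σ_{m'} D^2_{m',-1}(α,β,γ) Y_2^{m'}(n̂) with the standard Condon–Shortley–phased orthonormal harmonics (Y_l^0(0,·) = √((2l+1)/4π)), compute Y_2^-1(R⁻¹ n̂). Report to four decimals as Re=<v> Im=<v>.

Re=0.0491 Im=0.1833

Need the full column D^2_{m',-1} for m'=−2..2 at α=4.8209, β=1.3513, γ=1.7898.
cos(β/2)=0.780301, sin(β/2)=0.625405
d^2_{-2,-1}: single k=1 term ⇒ +0.594261;  D = +0.250980-0.538660i
d^2_{-1,-1}: k∈[0..1] ⇒ +0.370721 -0.714443 = -0.343721;  D = -0.325451-0.110572i
d^2_{0,-1}: k∈[0..1] ⇒ -0.727818 +0.467542 = -0.260275;  D = +0.056547-0.254059i
d^2_{1,-1}: k∈[0..1] ⇒ +0.714443 -0.152983 = +0.561459;  D = -0.558035-0.061911i
d^2_{2,-1}: single k=0 term ⇒ -0.381747;  D = -0.000756+0.381746i
Y_2^{m'}(θ=2.4683,φ=5.6204) and Σ D·Y over m':
  (+0.2510-0.5387i)·(+0.0365+0.1457i)  (-0.3255-0.1106i)·(-0.2969-0.2317i)  (+0.0565-0.2541i)·(+0.2629+0.0000i)  (-0.5580-0.0619i)·(+0.2969-0.2317i)  (-0.0008+0.3817i)·(+0.0365-0.1457i)
Y_2^-1(R⁻¹ n̂) = +0.049077+0.183347i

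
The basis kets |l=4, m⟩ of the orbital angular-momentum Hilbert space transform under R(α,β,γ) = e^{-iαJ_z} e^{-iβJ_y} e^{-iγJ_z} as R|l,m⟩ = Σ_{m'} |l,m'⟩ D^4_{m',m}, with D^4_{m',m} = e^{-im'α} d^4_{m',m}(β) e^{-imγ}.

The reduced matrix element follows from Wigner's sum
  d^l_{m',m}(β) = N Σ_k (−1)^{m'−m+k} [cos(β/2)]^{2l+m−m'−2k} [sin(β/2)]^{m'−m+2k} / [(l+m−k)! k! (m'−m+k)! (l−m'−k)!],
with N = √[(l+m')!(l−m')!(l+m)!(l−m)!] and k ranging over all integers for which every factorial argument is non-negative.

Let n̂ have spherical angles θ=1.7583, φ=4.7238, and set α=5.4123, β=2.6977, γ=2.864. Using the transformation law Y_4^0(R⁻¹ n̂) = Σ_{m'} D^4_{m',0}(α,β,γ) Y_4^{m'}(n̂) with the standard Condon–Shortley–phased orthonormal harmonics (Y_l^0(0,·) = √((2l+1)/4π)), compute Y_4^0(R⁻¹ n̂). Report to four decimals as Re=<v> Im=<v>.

Re=-0.2368 Im=0.0000

Need the full column D^4_{m',0} for m'=−4..4 at α=5.4123, β=2.6977, γ=2.864.
cos(β/2)=0.220129, sin(β/2)=0.975471
d^4_{-4,0}: single k=4 term ⇒ +0.017787;  D = -0.016758+0.005965i
d^4_{-3,0}: k∈[3..4] ⇒ +0.005677 -0.111472 = -0.105795;  D = +0.091338+0.053386i
d^4_{-2,0}: k∈[2..4] ⇒ +0.001027 -0.053784 +0.396059 = +0.343302;  D = -0.058410-0.338297i
d^4_{-1,0}: k∈[1..4] ⇒ +0.000109 -0.012873 +0.252794 -0.827354 = -0.587324;  D = -0.378325+0.449244i
d^4_{0,0}: k∈[0..4] ⇒ +0.000006 -0.001732 +0.076536 -0.667973 +0.819812 = +0.226649;  D = +0.226649+0.000000i
d^4_{1,0}: k∈[0..3] ⇒ -0.000109 +0.012873 -0.252794 +0.827354 = +0.587324;  D = +0.378325+0.449244i
d^4_{2,0}: k∈[0..2] ⇒ +0.001027 -0.053784 +0.396059 = +0.343302;  D = -0.058410+0.338297i
d^4_{3,0}: k∈[0..1] ⇒ -0.005677 +0.111472 = +0.105795;  D = -0.091338+0.053386i
d^4_{4,0}: single k=0 term ⇒ +0.017787;  D = -0.016758-0.005965i
Y_4^{m'}(θ=1.7583,φ=4.7238) and Σ D·Y over m':
  (-0.0168+0.0060i)·(+0.4119-0.0188i)  (+0.0913+0.0534i)·(+0.0076+0.2211i)  (-0.0584-0.3383i)·(+0.2443-0.0056i)  (-0.3783+0.4492i)·(+0.0027+0.2388i)  (+0.2266+0.0000i)·(+0.2116+0.0000i)  (+0.3783+0.4492i)·(-0.0027+0.2388i)  (-0.0584+0.3383i)·(+0.2443+0.0056i)  (-0.0913+0.0534i)·(-0.0076+0.2211i)  (-0.0168-0.0060i)·(+0.4119+0.0188i)
Y_4^0(R⁻¹ n̂) = -0.236822-0.000000i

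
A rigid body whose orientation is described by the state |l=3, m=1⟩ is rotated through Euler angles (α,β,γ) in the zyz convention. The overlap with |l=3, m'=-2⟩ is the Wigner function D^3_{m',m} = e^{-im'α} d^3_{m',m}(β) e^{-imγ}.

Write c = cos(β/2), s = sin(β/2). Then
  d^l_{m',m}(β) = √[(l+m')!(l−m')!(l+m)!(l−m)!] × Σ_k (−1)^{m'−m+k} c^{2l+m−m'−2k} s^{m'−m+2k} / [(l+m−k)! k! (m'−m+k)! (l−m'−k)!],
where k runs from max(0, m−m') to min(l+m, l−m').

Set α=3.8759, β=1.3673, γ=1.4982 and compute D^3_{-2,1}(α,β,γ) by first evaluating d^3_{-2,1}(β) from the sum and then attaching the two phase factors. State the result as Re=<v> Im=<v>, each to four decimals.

First d^3_{-2,1}(β=1.3673), then the phase factors e^{-i(-2)α} and e^{-i(1)γ}:
Half-angle: c=0.775272, s=0.631627. N=√(1·120·24·2)=75.894664
The bounds max(0,m−m')=3 and min(l+m,l−m')=4 give 2 terms
  k=3: (−1)^0·75.8947/(12)·0.7753^3·0.6316^3 = +0.742634
  k=4: (−1)^1·75.8947/(24)·0.7753^1·0.6316^5 = -0.246466
d^3_{-2,1}(1.3673) = +0.742634 -0.246466 = +0.496168
Phases: e^{-i·(-2)·3.8759}=+0.102004+0.994784i, e^{-i·(1)·1.4982}=+0.072533-0.997366i ⇒ D=+0.495951-0.014677i

Re=0.4960 Im=-0.0147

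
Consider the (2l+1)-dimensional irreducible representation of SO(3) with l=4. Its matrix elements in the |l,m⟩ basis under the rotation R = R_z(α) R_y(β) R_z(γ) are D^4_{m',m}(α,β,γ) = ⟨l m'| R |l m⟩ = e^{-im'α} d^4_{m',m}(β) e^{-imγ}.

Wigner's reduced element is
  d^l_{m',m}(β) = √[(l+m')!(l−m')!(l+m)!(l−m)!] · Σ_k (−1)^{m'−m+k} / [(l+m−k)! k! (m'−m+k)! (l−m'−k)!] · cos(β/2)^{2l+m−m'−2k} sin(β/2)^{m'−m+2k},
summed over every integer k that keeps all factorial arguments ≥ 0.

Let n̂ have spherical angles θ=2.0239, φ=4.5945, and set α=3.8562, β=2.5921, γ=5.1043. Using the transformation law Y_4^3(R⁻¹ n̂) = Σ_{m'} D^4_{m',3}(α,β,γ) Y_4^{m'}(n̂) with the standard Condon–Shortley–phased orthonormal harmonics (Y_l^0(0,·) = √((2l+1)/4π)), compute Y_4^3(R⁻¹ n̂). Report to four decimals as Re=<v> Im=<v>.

Need the full column D^4_{m',3} for m'=−4..4 at α=3.8562, β=2.5921, γ=5.1043.
cos(β/2)=0.271303, sin(β/2)=0.962494
d^4_{-4,3}: single k=7 term ⇒ +0.587199;  D = +0.583527+0.065571i
d^4_{-3,3}: k∈[6..7] ⇒ +0.409633 -0.736520 = -0.326887;  D = +0.269291-0.185304i
d^4_{-2,3}: k∈[5..6] ⇒ +0.185156 -0.776792 = -0.591636;  D = -0.148368+0.572730i
d^4_{-1,3}: k∈[4..5] ⇒ +0.061508 -0.464480 = -0.402973;  D = -0.179305-0.360883i
d^4_{0,3}: k∈[3..4] ⇒ +0.015507 -0.195172 = -0.179665;  D = +0.165826+0.069147i
d^4_{1,3}: k∈[2..3] ⇒ +0.002932 -0.061508 = -0.058575;  D = -0.055610+0.018400i
d^4_{2,3}: k∈[1..2] ⇒ +0.000390 -0.014711 = -0.014322;  D = +0.007322-0.012308i
d^4_{3,3}: k∈[0..1] ⇒ +0.000029 -0.002586 = -0.002557;  D = +0.000453+0.002516i
d^4_{4,3}: single k=0 term ⇒ -0.000295;  D = -0.000229-0.000185i
Y_4^{m'}(θ=2.0239,φ=4.5945) and Σ D·Y over m':
  (+0.5835+0.0656i)·(+0.2576+0.1314i)  (+0.2693-0.1853i)·(-0.1379+0.3736i)  (-0.1484+0.5727i)·(-0.0898-0.0216i)  (-0.1793-0.3609i)·(-0.0363+0.3067i)  (+0.1658+0.0691i)·(-0.1548+0.0000i)  (-0.0556+0.0184i)·(+0.0363+0.3067i)  (+0.0073-0.0123i)·(-0.0898+0.0216i)  (+0.0005+0.0025i)·(+0.1379+0.3736i)  (-0.0002-0.0002i)·(+0.2576-0.1314i)
Y_4^3(R⁻¹ n̂) = +0.281968+0.104280i

Re=0.2820 Im=0.1043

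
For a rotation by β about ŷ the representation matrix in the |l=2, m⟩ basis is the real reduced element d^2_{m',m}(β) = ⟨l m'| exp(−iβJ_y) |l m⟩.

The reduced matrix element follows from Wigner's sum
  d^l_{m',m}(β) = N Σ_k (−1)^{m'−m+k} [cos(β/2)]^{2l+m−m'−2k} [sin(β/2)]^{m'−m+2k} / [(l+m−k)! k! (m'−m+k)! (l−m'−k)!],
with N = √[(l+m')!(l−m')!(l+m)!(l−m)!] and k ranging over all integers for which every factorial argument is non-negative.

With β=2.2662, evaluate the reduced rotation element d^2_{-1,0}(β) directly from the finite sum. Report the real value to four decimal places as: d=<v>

d^2_{-1,0}(β=2.2662) via Wigner's sum:
c=cos(2.2662/2)=0.423854, s=sin(2.2662/2)=0.905730; N=√[1·6·2·2]=4.898979
k: max(0,(0)−(-1))=1 … min(2+(0),2−(-1))=2
  k=1: (−1)^0·4.8990/(2)·0.4239^3·0.9057^1 = +0.168937
  k=2: (−1)^1·4.8990/(2)·0.4239^1·0.9057^3 = -0.771417
d^2_{-1,0}(2.2662) = +0.168937 -0.771417 = -0.602480

d=-0.6025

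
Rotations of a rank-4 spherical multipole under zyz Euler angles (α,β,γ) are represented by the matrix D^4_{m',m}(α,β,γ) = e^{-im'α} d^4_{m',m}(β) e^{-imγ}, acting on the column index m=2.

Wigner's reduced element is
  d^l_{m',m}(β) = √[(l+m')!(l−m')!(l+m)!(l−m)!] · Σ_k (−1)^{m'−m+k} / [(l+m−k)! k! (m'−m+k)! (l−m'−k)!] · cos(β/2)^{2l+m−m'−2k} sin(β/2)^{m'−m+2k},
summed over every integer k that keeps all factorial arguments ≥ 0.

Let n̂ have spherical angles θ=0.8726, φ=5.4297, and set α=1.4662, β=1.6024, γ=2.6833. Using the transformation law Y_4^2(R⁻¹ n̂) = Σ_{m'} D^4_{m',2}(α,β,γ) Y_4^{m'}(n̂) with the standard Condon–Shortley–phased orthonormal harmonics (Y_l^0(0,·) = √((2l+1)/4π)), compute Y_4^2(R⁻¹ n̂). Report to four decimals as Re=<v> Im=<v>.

Need the full column D^4_{m',2} for m'=−4..4 at α=1.4662, β=1.6024, γ=2.6833.
cos(β/2)=0.695845, sin(β/2)=0.718192
d^4_{-4,2}: single k=6 term ⇒ +0.351598;  D = +0.308859+0.168009i
d^4_{-3,2}: k∈[5..6] ⇒ +0.722645 -0.256601 = +0.466044;  D = +0.264223-0.383905i
d^4_{-2,2}: k∈[4..6] ⇒ +0.935629 -0.797350 +0.070782 = +0.209061;  D = -0.158899-0.135859i
d^4_{-1,2}: k∈[3..5] ⇒ +0.854673 -1.365671 +0.290959 = -0.220040;  D = +0.159674-0.151400i
d^4_{0,2}: k∈[2..4] ⇒ +0.555493 -1.577983 +0.630360 = -0.392130;  D = -0.238624-0.311166i
d^4_{1,2}: k∈[1..3] ⇒ +0.240694 -1.282009 +0.910448 = -0.130867;  D = -0.111594+0.068359i
d^4_{2,2}: k∈[0..2] ⇒ +0.054967 -0.702649 +0.935629 = +0.287947;  D = -0.123954-0.259902i
d^4_{3,2}: k∈[0..1] ⇒ -0.212272 +0.678375 = +0.466103;  D = -0.439355+0.155625i
d^4_{4,2}: single k=0 term ⇒ +0.309839;  D = +0.072393+0.301263i
Y_4^{m'}(θ=0.8726,φ=5.4297) and Σ D·Y over m':
  (+0.3089+0.1680i)·(-0.1467-0.0410i)  (+0.2642-0.3839i)·(-0.3023+0.1985i)  (-0.1589-0.1359i)·(-0.0504+0.3681i)  (+0.1597-0.1514i)·(-0.0164-0.0188i)  (-0.2386-0.3112i)·(-0.3618+0.0000i)  (-0.1116+0.0684i)·(+0.0164-0.0188i)  (-0.1240-0.2599i)·(-0.0504-0.3681i)  (-0.4394+0.1556i)·(+0.3023+0.1985i)  (+0.0724+0.3013i)·(-0.1467+0.0410i)
Y_4^2(R⁻¹ n̂) = -0.179835+0.172155i

Re=-0.1798 Im=0.1722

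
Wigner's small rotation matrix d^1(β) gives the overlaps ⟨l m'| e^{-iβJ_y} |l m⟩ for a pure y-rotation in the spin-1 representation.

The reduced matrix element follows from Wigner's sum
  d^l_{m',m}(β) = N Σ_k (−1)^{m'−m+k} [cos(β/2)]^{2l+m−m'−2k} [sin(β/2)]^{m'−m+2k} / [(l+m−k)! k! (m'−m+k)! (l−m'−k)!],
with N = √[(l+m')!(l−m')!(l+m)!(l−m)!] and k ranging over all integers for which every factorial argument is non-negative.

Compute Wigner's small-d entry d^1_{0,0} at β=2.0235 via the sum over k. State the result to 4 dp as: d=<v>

d^1_{0,0}(β=2.0235) via Wigner's sum:
With c≡cos(β/2)=0.530378 and s≡sin(β/2)=0.847761, N=[1·1·1·1]^{1/2}=1.000000
k∈{0,1} keeps every argument non-negative
  k=0: (−1)^0·1.0000/(1)·0.5304^2·0.8478^0 = +0.281301
  k=1: (−1)^1·1.0000/(1)·0.5304^0·0.8478^2 = -0.718699
d^1_{0,0}(2.0235) = +0.281301 -0.718699 = -0.437398

d=-0.4374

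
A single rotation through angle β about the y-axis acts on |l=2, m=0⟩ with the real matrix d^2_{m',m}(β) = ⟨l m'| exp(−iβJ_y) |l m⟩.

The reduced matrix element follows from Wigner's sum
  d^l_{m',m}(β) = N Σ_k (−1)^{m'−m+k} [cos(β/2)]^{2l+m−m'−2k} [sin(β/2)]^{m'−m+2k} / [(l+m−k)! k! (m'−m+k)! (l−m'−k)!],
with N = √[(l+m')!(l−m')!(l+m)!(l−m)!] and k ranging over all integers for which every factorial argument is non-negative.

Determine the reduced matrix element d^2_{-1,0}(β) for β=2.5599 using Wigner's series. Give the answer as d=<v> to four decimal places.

d^2_{-1,0}(β=2.5599) via Wigner's sum:
With c≡cos(β/2)=0.286763 and s≡sin(β/2)=0.958002, N=[1·6·2·2]^{1/2}=4.898979
Admissible k: 1..2 (factorial args all ≥0)
  k=1: (−1)^0·4.8990/(2)·0.2868^3·0.9580^1 = +0.055336
  k=2: (−1)^1·4.8990/(2)·0.2868^1·0.9580^3 = -0.617586
d^2_{-1,0}(2.5599) = +0.055336 -0.617586 = -0.562250

d=-0.5622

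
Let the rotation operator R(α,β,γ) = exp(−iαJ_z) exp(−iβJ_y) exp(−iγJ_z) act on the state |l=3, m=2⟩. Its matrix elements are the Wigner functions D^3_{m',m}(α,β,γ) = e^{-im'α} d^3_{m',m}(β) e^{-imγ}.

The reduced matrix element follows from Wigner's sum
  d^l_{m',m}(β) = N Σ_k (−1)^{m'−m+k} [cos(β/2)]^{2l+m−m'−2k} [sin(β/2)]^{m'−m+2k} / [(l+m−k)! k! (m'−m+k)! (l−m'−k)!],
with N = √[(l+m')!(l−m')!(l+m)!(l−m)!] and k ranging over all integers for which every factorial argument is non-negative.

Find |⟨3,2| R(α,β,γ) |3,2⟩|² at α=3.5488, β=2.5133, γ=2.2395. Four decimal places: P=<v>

Split into d^3_{2,2}(β=2.5133) × two z-phases.
c=cos(2.5133/2)=0.309005, s=sin(2.5133/2)=0.951061; N=√[120·1·120·1]=120.000000
Admissible k: 0..1 (factorial args all ≥0)
  k=0: (−1)^0·120.0000/(120)·0.3090^6·0.9511^0 = +0.000871
  k=1: (−1)^1·120.0000/(24)·0.3090^4·0.9511^2 = -0.041233
d^3_{2,2}(2.5133) = +0.000871 -0.041233 = -0.040363
|D^3_{2,2}|² = |d^3_{2,2}(β)|² = (-0.040363)² = 0.001629 (the z-rotation phases have unit modulus)

P=0.0016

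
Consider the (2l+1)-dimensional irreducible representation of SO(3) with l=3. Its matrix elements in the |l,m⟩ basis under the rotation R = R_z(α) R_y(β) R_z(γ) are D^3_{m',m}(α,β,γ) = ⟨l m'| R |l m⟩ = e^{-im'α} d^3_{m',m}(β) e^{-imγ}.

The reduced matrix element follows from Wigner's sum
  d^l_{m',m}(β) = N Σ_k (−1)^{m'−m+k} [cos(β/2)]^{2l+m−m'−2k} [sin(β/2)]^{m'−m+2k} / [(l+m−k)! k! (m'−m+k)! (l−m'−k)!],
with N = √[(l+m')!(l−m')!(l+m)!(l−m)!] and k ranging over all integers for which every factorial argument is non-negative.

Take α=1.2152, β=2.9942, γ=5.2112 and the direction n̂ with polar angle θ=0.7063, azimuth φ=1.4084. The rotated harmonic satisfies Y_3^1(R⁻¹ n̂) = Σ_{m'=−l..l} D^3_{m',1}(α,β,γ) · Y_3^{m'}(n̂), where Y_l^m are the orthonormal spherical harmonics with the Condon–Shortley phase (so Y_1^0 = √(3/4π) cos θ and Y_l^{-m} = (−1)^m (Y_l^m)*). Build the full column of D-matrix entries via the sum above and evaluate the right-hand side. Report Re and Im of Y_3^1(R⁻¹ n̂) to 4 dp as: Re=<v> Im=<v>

Need the full column D^3_{m',1} for m'=−3..3 at α=1.2152, β=2.9942, γ=5.2112.
cos(β/2)=0.073630, sin(β/2)=0.997286
d^3_{-3,1}: single k=4 term ⇒ +0.020770;  D = +0.000108-0.020769i
d^3_{-2,1}: k∈[3..4] ⇒ +0.002504 -0.229694 = -0.227190;  D = +0.212563+0.080202i
d^3_{-1,1}: k∈[2..4] ⇒ +0.000175 -0.042902 +0.983824 = +0.941098;  D = -0.617987+0.709759i
d^3_{0,1}: k∈[1..3] ⇒ +0.000007 -0.004115 +0.251618 = +0.247511;  D = +0.118405+0.217352i
d^3_{1,1}: k∈[0..2] ⇒ +0.000000 -0.000234 +0.032176 = +0.031943;  D = +0.031615-0.004559i
d^3_{2,1}: k∈[0..1] ⇒ -0.000007 +0.002504 = +0.002497;  D = +0.000526-0.002441i
d^3_{3,1}: single k=0 term ⇒ +0.000113;  D = -0.000095-0.000061i
Y_3^{m'}(θ=0.7063,φ=1.4084) and Σ D·Y over m':
  (+0.0001-0.0208i)·(-0.0534+0.1008i)  (+0.2126+0.0802i)·(-0.3104-0.1045i)  (-0.6180+0.7098i)·(+0.0642-0.3920i)  (+0.1184+0.2174i)·(-0.0301+0.0000i)  (+0.0316-0.0046i)·(-0.0642-0.3920i)  (+0.0005-0.0024i)·(-0.3104+0.1045i)  (-0.0001-0.0001i)·(+0.0534+0.1008i)
Y_3^1(R⁻¹ n̂) = +0.175742+0.224002i

Re=0.1757 Im=0.2240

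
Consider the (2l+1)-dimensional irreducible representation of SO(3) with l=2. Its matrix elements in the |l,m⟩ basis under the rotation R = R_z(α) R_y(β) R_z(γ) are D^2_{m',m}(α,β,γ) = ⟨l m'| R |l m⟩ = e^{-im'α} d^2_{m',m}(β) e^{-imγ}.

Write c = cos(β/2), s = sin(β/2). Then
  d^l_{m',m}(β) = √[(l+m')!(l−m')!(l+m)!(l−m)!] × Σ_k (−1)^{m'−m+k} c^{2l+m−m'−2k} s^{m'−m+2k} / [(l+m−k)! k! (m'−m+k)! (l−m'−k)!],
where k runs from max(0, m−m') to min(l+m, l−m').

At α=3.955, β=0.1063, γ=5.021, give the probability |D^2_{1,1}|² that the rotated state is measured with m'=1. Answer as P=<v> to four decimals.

P=0.9720

Split into d^2_{1,1}(β=0.1063) × two z-phases.
c=cos(0.1063/2)=0.998588, s=sin(0.1063/2)=0.053125; N=√[6·1·6·1]=6.000000
k∈{0,1} keeps every argument non-negative
  k=0: (−1)^0·6.0000/(6)·0.9986^4·0.0531^0 = +0.994363
  k=1: (−1)^1·6.0000/(2)·0.9986^2·0.0531^2 = -0.008443
d^2_{1,1}(0.1063) = +0.994363 -0.008443 = +0.985921
|D^2_{1,1}|² = |d^2_{1,1}(β)|² = (+0.985921)² = 0.972039 (the z-rotation phases have unit modulus)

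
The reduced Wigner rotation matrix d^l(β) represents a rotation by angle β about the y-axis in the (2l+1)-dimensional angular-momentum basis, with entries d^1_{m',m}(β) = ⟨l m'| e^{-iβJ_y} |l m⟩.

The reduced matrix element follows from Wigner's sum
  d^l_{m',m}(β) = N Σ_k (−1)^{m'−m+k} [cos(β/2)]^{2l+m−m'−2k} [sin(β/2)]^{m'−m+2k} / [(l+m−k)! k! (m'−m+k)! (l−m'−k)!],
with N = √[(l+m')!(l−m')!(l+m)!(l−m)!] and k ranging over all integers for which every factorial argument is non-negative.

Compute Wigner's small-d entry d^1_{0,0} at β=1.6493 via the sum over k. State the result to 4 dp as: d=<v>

d^1_{0,0}(β=1.6493) via Wigner's sum:
With c≡cos(β/2)=0.678814 and s≡sin(β/2)=0.734310, N=[1·1·1·1]^{1/2}=1.000000
k∈{0,1} keeps every argument non-negative
  k=0: (−1)^0·1.0000/(1)·0.6788^2·0.7343^0 = +0.460788
  k=1: (−1)^1·1.0000/(1)·0.6788^0·0.7343^2 = -0.539212
d^1_{0,0}(1.6493) = +0.460788 -0.539212 = -0.078423

d=-0.0784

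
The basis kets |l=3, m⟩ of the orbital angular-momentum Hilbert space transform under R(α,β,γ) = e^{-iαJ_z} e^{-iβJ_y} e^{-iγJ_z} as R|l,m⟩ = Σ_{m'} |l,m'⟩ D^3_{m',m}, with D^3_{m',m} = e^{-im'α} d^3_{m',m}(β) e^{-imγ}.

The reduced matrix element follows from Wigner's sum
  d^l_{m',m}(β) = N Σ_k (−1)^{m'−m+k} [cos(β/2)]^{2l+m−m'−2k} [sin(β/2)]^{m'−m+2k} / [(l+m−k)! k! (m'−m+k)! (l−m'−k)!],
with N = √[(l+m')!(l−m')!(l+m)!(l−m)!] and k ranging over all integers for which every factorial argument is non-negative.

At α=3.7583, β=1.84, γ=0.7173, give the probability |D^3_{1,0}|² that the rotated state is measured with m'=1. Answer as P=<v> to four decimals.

P=0.0728

First d^3_{1,0}(β=1.84), then the phase factors e^{-i(1)α} and e^{-i(0)γ}:
Half-angle: c=0.605820, s=0.795602. N=√(24·2·6·6)=41.569219
Admissible k: 0..2 (factorial args all ≥0)
  k=0: (−1)^1·41.5692/(12)·0.6058^5·0.7956^1 = -0.224908
  k=1: (−1)^2·41.5692/(4)·0.6058^3·0.7956^3 = +1.163670
  k=2: (−1)^3·41.5692/(12)·0.6058^1·0.7956^5 = -0.668979
d^3_{1,0}(1.84) = -0.224908 +1.163670 -0.668979 = +0.269783
|D^3_{1,0}|² = |d^3_{1,0}(β)|² = (+0.269783)² = 0.072783 (the z-rotation phases have unit modulus)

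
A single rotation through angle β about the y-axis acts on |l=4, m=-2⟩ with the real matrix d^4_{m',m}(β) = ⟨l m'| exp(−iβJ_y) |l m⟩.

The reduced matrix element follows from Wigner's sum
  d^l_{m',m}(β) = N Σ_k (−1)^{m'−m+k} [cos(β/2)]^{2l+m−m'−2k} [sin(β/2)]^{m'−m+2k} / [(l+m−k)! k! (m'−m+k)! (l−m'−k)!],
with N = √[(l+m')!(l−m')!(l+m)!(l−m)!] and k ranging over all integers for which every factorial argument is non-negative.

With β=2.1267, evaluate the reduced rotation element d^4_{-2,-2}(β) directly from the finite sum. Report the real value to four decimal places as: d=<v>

d^4_{-2,-2}(β=2.1267) via Wigner's sum:
c=cos(2.1267/2)=0.485947, s=sin(2.1267/2)=0.873988; N=√[2·720·2·720]=1440.000000
k∈{0,1,2} keeps every argument non-negative
  k=0: (−1)^0·1440.0000/(1440)·0.4859^8·0.8740^0 = +0.003110
  k=1: (−1)^1·1440.0000/(120)·0.4859^6·0.8740^2 = -0.120705
  k=2: (−1)^2·1440.0000/(96)·0.4859^4·0.8740^4 = +0.488055
d^4_{-2,-2}(2.1267) = +0.003110 -0.120705 +0.488055 = +0.370460

d=0.3705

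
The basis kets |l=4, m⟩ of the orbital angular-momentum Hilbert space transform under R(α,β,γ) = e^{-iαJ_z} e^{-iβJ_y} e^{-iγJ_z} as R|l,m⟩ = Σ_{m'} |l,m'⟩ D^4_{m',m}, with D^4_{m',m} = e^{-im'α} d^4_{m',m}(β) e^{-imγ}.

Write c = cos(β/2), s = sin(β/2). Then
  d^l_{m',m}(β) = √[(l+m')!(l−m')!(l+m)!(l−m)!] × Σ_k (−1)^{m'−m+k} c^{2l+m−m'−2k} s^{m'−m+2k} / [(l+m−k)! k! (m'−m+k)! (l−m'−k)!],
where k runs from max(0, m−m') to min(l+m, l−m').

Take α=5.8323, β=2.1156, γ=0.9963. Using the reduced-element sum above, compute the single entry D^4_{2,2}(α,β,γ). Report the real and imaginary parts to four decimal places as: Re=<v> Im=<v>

Re=0.1744 Im=-0.3349

Split into d^4_{2,2}(β=2.1156) × two z-phases.
Half-angle: c=0.490790, s=0.871278. N=√(720·2·720·2)=1440.000000
The bounds max(0,m−m')=0 and min(l+m,l−m')=2 give 3 terms
  k=0: (−1)^0·1440.0000/(1440)·0.4908^8·0.8713^0 = +0.003366
  k=1: (−1)^1·1440.0000/(120)·0.4908^6·0.8713^2 = -0.127312
  k=2: (−1)^2·1440.0000/(96)·0.4908^4·0.8713^4 = +0.501535
d^4_{2,2}(2.1156) = +0.003366 -0.127312 +0.501535 = +0.377589
Phases: e^{-i·(2)·5.8323}=+0.620222+0.784426i, e^{-i·(2)·0.9963}=-0.409407-0.912352i ⇒ D=+0.174352-0.334925i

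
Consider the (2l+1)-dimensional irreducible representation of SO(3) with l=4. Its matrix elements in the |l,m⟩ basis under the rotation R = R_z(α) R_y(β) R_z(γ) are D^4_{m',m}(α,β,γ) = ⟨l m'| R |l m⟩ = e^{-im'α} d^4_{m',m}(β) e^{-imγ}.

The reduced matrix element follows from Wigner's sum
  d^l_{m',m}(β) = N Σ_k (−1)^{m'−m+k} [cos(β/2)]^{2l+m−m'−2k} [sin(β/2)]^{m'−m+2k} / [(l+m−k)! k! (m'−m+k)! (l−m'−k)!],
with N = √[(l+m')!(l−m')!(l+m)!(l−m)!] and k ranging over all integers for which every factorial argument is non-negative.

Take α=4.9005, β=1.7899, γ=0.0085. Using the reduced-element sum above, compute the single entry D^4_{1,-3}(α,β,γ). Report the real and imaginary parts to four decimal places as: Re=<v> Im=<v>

Re=0.0081 Im=0.0494

D^4_{1,-3}(4.9005,1.7899,0.0085) = e^{-i·1·4.9005}·d^4_{1,-3}(1.7899)·e^{-i·-3·0.0085}. Compute d first:
c=cos(1.7899/2)=0.625558, s=sin(1.7899/2)=0.780178; N=√[120·6·1·5040]=1904.940944
k: max(0,(-3)−(1))=0 … min(4+(-3),4−(1))=1
  k=0: (−1)^4·1904.9409/(144)·0.6256^4·0.7802^4 = +0.750522
  k=1: (−1)^5·1904.9409/(240)·0.6256^2·0.7802^6 = -0.700433
d^4_{1,-3}(1.7899) = +0.750522 -0.700433 = +0.050088
Attach z-rotation phases: D = e^{-i(1)(4.9005)}·(+0.050088)·e^{-i(-3)(0.0085)} = +0.008109+0.049428i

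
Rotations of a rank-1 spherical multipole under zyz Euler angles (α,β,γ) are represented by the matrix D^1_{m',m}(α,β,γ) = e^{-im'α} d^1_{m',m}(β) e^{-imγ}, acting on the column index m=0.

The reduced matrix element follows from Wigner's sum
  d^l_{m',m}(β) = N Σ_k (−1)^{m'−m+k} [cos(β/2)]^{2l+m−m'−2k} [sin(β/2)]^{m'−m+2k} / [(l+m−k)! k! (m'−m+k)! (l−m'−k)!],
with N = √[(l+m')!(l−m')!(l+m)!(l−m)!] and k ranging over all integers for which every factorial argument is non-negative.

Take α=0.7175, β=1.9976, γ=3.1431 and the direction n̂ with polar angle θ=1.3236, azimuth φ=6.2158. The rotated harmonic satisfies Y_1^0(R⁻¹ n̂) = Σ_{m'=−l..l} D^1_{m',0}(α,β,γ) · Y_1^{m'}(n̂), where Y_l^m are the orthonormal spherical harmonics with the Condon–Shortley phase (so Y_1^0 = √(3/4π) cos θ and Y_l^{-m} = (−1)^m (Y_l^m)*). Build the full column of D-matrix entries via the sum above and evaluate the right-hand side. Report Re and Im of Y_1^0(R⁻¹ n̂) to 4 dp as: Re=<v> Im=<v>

Need the full column D^1_{m',0} for m'=−1..1 at α=0.7175, β=1.9976, γ=3.1431.
cos(β/2)=0.541312, sin(β/2)=0.840822
d^1_{-1,0}: single k=1 term ⇒ +0.643675;  D = +0.484978+0.423218i
d^1_{0,0}: k∈[0..1] ⇒ +0.293018 -0.706982 = -0.413963;  D = -0.413963+0.000000i
d^1_{1,0}: single k=0 term ⇒ -0.643675;  D = -0.484978+0.423218i
Y_1^{m'}(θ=1.3236,φ=6.2158) and Σ D·Y over m':
  (+0.4850+0.4232i)·(+0.3342+0.0226i)  (-0.4140+0.0000i)·(+0.1196+0.0000i)  (-0.4850+0.4232i)·(-0.3342+0.0226i)
Y_1^0(R⁻¹ n̂) = +0.255606+0.000000i

Re=0.2556 Im=0.0000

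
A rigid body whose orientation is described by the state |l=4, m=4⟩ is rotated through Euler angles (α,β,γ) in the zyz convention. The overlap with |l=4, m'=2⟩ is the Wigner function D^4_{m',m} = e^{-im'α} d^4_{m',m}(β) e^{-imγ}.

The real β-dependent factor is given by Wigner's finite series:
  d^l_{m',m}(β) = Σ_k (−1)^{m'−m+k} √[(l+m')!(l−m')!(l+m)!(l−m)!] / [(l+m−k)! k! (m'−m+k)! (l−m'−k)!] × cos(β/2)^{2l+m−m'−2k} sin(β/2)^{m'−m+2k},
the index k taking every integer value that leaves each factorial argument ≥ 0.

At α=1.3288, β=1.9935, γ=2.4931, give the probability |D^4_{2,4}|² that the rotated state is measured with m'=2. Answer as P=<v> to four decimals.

P=0.0092

First d^4_{2,4}(β=1.9935), then the phase factors e^{-i(2)α} and e^{-i(4)γ}:
With c≡cos(β/2)=0.543034 and s≡sin(β/2)=0.839711, N=[720·2·40320·1]^{1/2}=7619.763776
Admissible k: 2..2 (factorial args all ≥0)
  k=2: (−1)^0·7619.7638/(1440)·0.5430^6·0.8397^2 = +0.095676
d^4_{2,4}(1.9935) = +0.095676
|D^4_{2,4}|² = |d^4_{2,4}(β)|² = (+0.095676)² = 0.009154 (the z-rotation phases have unit modulus)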